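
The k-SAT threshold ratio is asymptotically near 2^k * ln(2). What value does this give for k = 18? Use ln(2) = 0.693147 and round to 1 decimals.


Using the asymptotic formula: threshold ~ 2^k * ln(2).
2^18 = 262144.
262144 * 0.693147 = 181704.3.

181704.3


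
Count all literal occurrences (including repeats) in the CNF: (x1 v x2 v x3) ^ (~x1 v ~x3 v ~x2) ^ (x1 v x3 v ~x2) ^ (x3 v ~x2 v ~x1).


Clause lengths: 3, 3, 3, 3.
Sum = 3 + 3 + 3 + 3 = 12.

12


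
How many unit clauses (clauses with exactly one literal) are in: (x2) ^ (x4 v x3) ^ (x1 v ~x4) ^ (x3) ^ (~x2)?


A unit clause contains exactly one literal.
Unit clauses found: (x2), (x3), (~x2).
Count = 3.

3


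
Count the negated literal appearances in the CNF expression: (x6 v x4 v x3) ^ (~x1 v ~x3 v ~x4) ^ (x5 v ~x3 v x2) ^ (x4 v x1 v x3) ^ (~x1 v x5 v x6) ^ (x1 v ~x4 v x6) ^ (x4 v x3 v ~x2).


Scan each clause for negated literals.
Clause 1: 0 negative; Clause 2: 3 negative; Clause 3: 1 negative; Clause 4: 0 negative; Clause 5: 1 negative; Clause 6: 1 negative; Clause 7: 1 negative.
Total negative literal occurrences = 7.

7


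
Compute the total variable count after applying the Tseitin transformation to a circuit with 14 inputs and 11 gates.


The Tseitin transformation introduces one auxiliary variable per gate.
Total variables = inputs + gates = 14 + 11 = 25.

25


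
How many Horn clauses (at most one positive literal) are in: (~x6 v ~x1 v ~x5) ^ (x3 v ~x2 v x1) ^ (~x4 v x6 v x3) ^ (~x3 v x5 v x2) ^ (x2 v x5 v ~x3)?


A Horn clause has at most one positive literal.
Clause 1: 0 positive lit(s) -> Horn
Clause 2: 2 positive lit(s) -> not Horn
Clause 3: 2 positive lit(s) -> not Horn
Clause 4: 2 positive lit(s) -> not Horn
Clause 5: 2 positive lit(s) -> not Horn
Total Horn clauses = 1.

1


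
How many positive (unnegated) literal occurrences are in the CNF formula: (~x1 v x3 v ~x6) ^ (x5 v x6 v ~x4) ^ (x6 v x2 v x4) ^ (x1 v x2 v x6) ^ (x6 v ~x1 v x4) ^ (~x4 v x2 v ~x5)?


Scan each clause for unnegated literals.
Clause 1: 1 positive; Clause 2: 2 positive; Clause 3: 3 positive; Clause 4: 3 positive; Clause 5: 2 positive; Clause 6: 1 positive.
Total positive literal occurrences = 12.

12


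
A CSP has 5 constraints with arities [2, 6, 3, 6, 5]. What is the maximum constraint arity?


The arities are: 2, 6, 3, 6, 5.
Scan for the maximum value.
Maximum arity = 6.

6


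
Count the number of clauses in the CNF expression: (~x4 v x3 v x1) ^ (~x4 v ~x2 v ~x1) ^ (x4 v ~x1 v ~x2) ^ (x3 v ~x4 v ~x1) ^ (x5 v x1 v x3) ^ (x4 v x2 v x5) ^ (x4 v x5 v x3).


Each group enclosed in parentheses joined by ^ is one clause.
Counting the conjuncts: 7 clauses.

7


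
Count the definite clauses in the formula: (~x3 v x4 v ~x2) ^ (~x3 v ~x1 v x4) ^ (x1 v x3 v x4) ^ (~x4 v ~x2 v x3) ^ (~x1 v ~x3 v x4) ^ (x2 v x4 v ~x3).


A definite clause has exactly one positive literal.
Clause 1: 1 positive -> definite
Clause 2: 1 positive -> definite
Clause 3: 3 positive -> not definite
Clause 4: 1 positive -> definite
Clause 5: 1 positive -> definite
Clause 6: 2 positive -> not definite
Definite clause count = 4.

4


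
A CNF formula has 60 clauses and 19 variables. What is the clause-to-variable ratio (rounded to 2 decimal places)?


Clause-to-variable ratio = clauses / variables.
60 / 19 = 3.16.

3.16


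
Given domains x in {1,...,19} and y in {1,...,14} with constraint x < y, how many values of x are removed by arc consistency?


For the constraint x < y, x needs a supporting value in y's domain.
x can be at most 13 (one less than y's maximum).
Valid x values from domain: 13 out of 19.
Pruned = 19 - 13 = 6.

6


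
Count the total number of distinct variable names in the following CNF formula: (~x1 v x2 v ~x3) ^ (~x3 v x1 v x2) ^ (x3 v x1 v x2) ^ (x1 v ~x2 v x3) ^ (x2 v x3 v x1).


Identify each distinct variable in the formula.
Variables found: x1, x2, x3.
Total distinct variables = 3.

3


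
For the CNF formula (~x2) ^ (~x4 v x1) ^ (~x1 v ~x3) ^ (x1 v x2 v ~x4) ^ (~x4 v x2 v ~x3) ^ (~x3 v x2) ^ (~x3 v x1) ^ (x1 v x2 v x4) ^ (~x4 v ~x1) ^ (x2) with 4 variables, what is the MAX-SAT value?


Enumerate all 16 truth assignments.
For each, count how many of the 10 clauses are satisfied.
The formula is not fully satisfiable, so the maximum is below 10.
Maximum simultaneously satisfiable clauses = 9.

9


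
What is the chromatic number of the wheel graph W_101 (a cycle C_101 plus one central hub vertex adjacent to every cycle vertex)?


W_101 consists of the cycle C_101 together with a hub vertex adjacent to every cycle vertex.
The cycle C_101 needs 3 colors (odd cycle -> 3).
The hub is adjacent to every cycle vertex, so it must receive a new color distinct from all of them.
Chromatic number = 3 + 1 = 4.

4


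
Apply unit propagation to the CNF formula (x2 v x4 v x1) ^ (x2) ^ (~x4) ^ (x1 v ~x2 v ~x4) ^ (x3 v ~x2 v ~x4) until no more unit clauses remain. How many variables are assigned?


Unit propagation repeatedly assigns the literal in any unit clause, then simplifies.
Assignments in order: x2 = T, x4 = F.
No further unit clauses remain.
Total variables assigned = 2.

2


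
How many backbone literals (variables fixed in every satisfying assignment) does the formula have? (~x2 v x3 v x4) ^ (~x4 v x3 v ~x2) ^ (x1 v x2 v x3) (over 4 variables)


Find all satisfying assignments: 10 model(s).
Check which variables have the same value in every model.
No variable is fixed across all models.
Backbone size = 0.

0


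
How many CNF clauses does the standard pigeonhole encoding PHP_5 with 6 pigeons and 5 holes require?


The PHP encoding has two parts:
1) At-least-one-hole clauses: 6 (one per pigeon, each with 5 literals).
2) At-most-one-pigeon-per-hole clauses: 5 holes * C(6,2) = 5 * 15 = 75.
Total clauses = 6 + 75 = 81.

81


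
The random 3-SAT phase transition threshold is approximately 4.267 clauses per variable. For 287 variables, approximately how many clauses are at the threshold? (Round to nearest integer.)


The 3-SAT phase transition occurs at approximately 4.267 clauses per variable.
m = 4.267 * 287 = 1224.629.
Rounded to nearest integer: 1225.

1225


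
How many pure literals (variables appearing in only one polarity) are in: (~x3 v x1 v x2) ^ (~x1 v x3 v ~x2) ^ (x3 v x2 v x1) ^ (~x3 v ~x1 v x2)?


A pure literal appears in only one polarity across all clauses.
No pure literals found.
Count = 0.

0


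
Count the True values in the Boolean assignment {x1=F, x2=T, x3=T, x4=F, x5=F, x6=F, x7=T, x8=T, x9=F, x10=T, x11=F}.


The weight is the number of variables assigned True.
True variables: x2, x3, x7, x8, x10.
Weight = 5.

5


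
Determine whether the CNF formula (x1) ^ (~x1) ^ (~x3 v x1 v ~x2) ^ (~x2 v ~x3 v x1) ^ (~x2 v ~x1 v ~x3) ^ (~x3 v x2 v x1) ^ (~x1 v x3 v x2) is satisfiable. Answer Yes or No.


Check all 8 possible truth assignments.
Number of satisfying assignments found: 0.
The formula is unsatisfiable.

No


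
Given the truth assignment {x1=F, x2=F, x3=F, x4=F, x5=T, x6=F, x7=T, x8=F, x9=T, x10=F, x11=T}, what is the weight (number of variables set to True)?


The weight is the number of variables assigned True.
True variables: x5, x7, x9, x11.
Weight = 4.

4


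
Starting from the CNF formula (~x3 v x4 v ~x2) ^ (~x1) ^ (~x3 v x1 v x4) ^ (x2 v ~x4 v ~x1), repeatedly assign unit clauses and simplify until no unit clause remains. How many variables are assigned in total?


Unit propagation repeatedly assigns the literal in any unit clause, then simplifies.
Assignments in order: x1 = F.
No further unit clauses remain.
Total variables assigned = 1.

1


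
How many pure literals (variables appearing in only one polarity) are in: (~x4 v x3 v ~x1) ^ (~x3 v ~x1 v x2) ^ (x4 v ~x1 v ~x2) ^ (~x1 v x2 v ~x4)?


A pure literal appears in only one polarity across all clauses.
Pure literals: x1 (negative only).
Count = 1.

1


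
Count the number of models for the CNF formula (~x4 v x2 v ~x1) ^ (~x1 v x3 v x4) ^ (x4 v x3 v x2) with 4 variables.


Enumerate all 16 truth assignments over 4 variables.
Test each against every clause.
Satisfying assignments found: 11.

11


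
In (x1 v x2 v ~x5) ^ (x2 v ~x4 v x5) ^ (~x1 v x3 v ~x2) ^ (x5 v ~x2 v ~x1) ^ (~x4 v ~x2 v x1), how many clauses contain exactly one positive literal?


A definite clause has exactly one positive literal.
Clause 1: 2 positive -> not definite
Clause 2: 2 positive -> not definite
Clause 3: 1 positive -> definite
Clause 4: 1 positive -> definite
Clause 5: 1 positive -> definite
Definite clause count = 3.

3


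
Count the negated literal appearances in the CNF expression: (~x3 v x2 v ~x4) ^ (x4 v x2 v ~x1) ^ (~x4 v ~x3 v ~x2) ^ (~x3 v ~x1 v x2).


Scan each clause for negated literals.
Clause 1: 2 negative; Clause 2: 1 negative; Clause 3: 3 negative; Clause 4: 2 negative.
Total negative literal occurrences = 8.

8


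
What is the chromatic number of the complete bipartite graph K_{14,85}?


K_{14,85} is bipartite by definition: the two parts are independent sets, with every edge crossing between them.
Color all vertices in one part with color 1 and all vertices in the other part with color 2.
Since the graph has at least one edge, one color does not suffice.
Chromatic number = 2.

2


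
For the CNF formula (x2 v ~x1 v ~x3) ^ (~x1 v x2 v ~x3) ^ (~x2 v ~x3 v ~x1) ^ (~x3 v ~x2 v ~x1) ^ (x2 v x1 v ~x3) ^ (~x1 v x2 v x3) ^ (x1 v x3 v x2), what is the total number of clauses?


Each group enclosed in parentheses joined by ^ is one clause.
Counting the conjuncts: 7 clauses.

7


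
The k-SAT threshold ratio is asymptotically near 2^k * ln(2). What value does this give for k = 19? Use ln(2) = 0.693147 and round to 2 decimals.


Using the asymptotic formula: threshold ~ 2^k * ln(2).
2^19 = 524288.
524288 * 0.693147 = 363408.65.

363408.65


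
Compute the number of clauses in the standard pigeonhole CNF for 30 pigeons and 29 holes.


The PHP encoding has two parts:
1) At-least-one-hole clauses: 30 (one per pigeon, each with 29 literals).
2) At-most-one-pigeon-per-hole clauses: 29 holes * C(30,2) = 29 * 435 = 12615.
Total clauses = 30 + 12615 = 12645.

12645


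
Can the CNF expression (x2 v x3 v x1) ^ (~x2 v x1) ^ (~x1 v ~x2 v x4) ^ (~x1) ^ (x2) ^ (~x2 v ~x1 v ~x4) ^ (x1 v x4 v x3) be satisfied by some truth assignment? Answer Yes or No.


Check all 16 possible truth assignments.
Number of satisfying assignments found: 0.
The formula is unsatisfiable.

No


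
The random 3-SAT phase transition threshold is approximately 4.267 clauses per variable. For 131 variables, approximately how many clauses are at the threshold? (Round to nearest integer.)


The 3-SAT phase transition occurs at approximately 4.267 clauses per variable.
m = 4.267 * 131 = 558.977.
Rounded to nearest integer: 559.

559


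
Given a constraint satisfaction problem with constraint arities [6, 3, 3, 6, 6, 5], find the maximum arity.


The arities are: 6, 3, 3, 6, 6, 5.
Scan for the maximum value.
Maximum arity = 6.

6


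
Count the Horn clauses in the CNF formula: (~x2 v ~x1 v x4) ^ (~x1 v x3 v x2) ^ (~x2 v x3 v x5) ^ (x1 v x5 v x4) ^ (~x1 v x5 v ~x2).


A Horn clause has at most one positive literal.
Clause 1: 1 positive lit(s) -> Horn
Clause 2: 2 positive lit(s) -> not Horn
Clause 3: 2 positive lit(s) -> not Horn
Clause 4: 3 positive lit(s) -> not Horn
Clause 5: 1 positive lit(s) -> Horn
Total Horn clauses = 2.

2


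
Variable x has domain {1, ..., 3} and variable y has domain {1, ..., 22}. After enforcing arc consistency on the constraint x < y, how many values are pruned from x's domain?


For the constraint x < y, x needs a supporting value in y's domain.
x can be at most 21 (one less than y's maximum).
Valid x values from domain: 3 out of 3.
Pruned = 3 - 3 = 0.

0


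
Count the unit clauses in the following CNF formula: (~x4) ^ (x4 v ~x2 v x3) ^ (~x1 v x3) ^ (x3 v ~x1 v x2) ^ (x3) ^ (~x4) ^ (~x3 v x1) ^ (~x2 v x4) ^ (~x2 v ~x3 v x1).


A unit clause contains exactly one literal.
Unit clauses found: (~x4), (x3), (~x4).
Count = 3.

3


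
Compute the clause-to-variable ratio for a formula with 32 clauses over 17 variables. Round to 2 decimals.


Clause-to-variable ratio = clauses / variables.
32 / 17 = 1.88.

1.88


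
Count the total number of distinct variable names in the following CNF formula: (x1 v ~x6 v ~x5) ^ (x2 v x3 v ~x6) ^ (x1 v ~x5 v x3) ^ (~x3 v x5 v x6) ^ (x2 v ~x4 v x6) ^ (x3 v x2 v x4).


Identify each distinct variable in the formula.
Variables found: x1, x2, x3, x4, x5, x6.
Total distinct variables = 6.

6


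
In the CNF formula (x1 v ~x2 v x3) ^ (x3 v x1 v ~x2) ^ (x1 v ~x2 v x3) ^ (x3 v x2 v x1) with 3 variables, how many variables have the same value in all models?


Find all satisfying assignments: 6 model(s).
Check which variables have the same value in every model.
No variable is fixed across all models.
Backbone size = 0.

0


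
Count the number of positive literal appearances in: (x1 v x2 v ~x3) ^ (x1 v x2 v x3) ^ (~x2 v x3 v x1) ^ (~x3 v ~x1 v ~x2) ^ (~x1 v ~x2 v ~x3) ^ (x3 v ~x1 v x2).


Scan each clause for unnegated literals.
Clause 1: 2 positive; Clause 2: 3 positive; Clause 3: 2 positive; Clause 4: 0 positive; Clause 5: 0 positive; Clause 6: 2 positive.
Total positive literal occurrences = 9.

9


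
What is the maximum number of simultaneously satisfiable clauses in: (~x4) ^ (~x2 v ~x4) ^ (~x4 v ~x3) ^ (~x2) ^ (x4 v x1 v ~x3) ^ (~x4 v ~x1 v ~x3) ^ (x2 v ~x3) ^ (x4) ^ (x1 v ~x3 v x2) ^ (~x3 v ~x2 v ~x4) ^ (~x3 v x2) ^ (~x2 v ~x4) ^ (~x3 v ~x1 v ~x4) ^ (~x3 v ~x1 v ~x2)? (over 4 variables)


Enumerate all 16 truth assignments.
For each, count how many of the 14 clauses are satisfied.
The formula is not fully satisfiable, so the maximum is below 14.
Maximum simultaneously satisfiable clauses = 13.

13


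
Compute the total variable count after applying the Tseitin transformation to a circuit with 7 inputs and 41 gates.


The Tseitin transformation introduces one auxiliary variable per gate.
Total variables = inputs + gates = 7 + 41 = 48.

48


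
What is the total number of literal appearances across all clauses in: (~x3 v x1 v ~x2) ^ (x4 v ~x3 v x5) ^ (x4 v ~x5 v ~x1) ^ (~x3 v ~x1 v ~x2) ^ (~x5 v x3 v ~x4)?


Clause lengths: 3, 3, 3, 3, 3.
Sum = 3 + 3 + 3 + 3 + 3 = 15.

15


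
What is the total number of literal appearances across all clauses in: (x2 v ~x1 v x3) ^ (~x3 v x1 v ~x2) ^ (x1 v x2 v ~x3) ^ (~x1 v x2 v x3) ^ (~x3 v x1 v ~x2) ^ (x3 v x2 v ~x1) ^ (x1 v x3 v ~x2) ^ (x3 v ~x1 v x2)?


Clause lengths: 3, 3, 3, 3, 3, 3, 3, 3.
Sum = 3 + 3 + 3 + 3 + 3 + 3 + 3 + 3 = 24.

24


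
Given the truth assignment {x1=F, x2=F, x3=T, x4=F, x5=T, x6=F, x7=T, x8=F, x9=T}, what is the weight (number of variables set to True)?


The weight is the number of variables assigned True.
True variables: x3, x5, x7, x9.
Weight = 4.

4


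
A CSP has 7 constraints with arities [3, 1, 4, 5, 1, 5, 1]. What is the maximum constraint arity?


The arities are: 3, 1, 4, 5, 1, 5, 1.
Scan for the maximum value.
Maximum arity = 5.

5


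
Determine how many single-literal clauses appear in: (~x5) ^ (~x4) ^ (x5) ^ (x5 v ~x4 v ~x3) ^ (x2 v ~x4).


A unit clause contains exactly one literal.
Unit clauses found: (~x5), (~x4), (x5).
Count = 3.

3


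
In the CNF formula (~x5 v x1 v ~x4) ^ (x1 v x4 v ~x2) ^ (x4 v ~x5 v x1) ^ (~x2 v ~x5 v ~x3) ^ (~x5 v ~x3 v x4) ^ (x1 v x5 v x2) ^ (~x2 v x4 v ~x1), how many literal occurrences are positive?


Scan each clause for unnegated literals.
Clause 1: 1 positive; Clause 2: 2 positive; Clause 3: 2 positive; Clause 4: 0 positive; Clause 5: 1 positive; Clause 6: 3 positive; Clause 7: 1 positive.
Total positive literal occurrences = 10.

10


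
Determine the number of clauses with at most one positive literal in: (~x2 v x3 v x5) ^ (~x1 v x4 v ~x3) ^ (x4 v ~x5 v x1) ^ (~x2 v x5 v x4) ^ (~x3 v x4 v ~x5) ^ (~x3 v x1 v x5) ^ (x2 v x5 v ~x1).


A Horn clause has at most one positive literal.
Clause 1: 2 positive lit(s) -> not Horn
Clause 2: 1 positive lit(s) -> Horn
Clause 3: 2 positive lit(s) -> not Horn
Clause 4: 2 positive lit(s) -> not Horn
Clause 5: 1 positive lit(s) -> Horn
Clause 6: 2 positive lit(s) -> not Horn
Clause 7: 2 positive lit(s) -> not Horn
Total Horn clauses = 2.

2


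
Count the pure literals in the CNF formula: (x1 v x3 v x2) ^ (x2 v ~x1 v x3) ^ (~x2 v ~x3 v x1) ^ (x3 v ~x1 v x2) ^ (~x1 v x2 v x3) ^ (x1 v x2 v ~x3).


A pure literal appears in only one polarity across all clauses.
No pure literals found.
Count = 0.

0


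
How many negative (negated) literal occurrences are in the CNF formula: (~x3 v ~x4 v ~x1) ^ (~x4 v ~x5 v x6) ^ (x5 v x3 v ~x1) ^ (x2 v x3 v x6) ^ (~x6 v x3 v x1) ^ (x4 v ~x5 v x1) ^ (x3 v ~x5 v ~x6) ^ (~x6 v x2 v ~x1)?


Scan each clause for negated literals.
Clause 1: 3 negative; Clause 2: 2 negative; Clause 3: 1 negative; Clause 4: 0 negative; Clause 5: 1 negative; Clause 6: 1 negative; Clause 7: 2 negative; Clause 8: 2 negative.
Total negative literal occurrences = 12.

12


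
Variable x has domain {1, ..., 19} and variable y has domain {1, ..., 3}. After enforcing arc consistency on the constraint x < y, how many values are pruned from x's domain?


For the constraint x < y, x needs a supporting value in y's domain.
x can be at most 2 (one less than y's maximum).
Valid x values from domain: 2 out of 19.
Pruned = 19 - 2 = 17.

17


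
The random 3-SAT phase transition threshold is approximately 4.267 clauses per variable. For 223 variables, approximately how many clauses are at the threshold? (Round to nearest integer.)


The 3-SAT phase transition occurs at approximately 4.267 clauses per variable.
m = 4.267 * 223 = 951.541.
Rounded to nearest integer: 952.

952


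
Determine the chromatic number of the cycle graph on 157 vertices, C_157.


An odd cycle cannot be 2-colored: alternating two colors around the cycle returns to the start with a conflict.
Since 157 is odd, three colors are required (and three suffice).
Chromatic number = 3.

3


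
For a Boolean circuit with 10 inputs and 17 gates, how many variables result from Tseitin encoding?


The Tseitin transformation introduces one auxiliary variable per gate.
Total variables = inputs + gates = 10 + 17 = 27.

27


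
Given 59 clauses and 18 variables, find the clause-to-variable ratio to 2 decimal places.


Clause-to-variable ratio = clauses / variables.
59 / 18 = 3.28.

3.28


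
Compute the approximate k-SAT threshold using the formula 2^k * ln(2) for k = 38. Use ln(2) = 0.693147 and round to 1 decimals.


Using the asymptotic formula: threshold ~ 2^k * ln(2).
2^38 = 274877906944.
274877906944 * 0.693147 = 190530796564.5.

190530796564.5


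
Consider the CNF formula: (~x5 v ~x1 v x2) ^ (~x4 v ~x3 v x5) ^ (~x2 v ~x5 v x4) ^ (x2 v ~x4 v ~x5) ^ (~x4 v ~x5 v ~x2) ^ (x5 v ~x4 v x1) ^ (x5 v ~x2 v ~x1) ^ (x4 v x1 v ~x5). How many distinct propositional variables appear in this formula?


Identify each distinct variable in the formula.
Variables found: x1, x2, x3, x4, x5.
Total distinct variables = 5.

5


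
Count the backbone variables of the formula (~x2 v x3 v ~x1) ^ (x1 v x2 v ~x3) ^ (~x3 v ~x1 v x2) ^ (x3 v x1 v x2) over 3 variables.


Find all satisfying assignments: 4 model(s).
Check which variables have the same value in every model.
No variable is fixed across all models.
Backbone size = 0.

0


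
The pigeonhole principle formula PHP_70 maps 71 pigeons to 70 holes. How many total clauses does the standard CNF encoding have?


The PHP encoding has two parts:
1) At-least-one-hole clauses: 71 (one per pigeon, each with 70 literals).
2) At-most-one-pigeon-per-hole clauses: 70 holes * C(71,2) = 70 * 2485 = 173950.
Total clauses = 71 + 173950 = 174021.

174021


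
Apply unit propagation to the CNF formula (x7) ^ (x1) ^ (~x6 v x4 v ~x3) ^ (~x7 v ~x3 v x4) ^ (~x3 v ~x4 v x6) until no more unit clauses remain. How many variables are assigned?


Unit propagation repeatedly assigns the literal in any unit clause, then simplifies.
Assignments in order: x7 = T, x1 = T.
No further unit clauses remain.
Total variables assigned = 2.

2


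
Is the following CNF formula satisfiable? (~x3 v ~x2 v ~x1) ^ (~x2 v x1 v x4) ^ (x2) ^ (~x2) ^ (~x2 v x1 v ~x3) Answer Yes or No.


Check all 16 possible truth assignments.
Number of satisfying assignments found: 0.
The formula is unsatisfiable.

No


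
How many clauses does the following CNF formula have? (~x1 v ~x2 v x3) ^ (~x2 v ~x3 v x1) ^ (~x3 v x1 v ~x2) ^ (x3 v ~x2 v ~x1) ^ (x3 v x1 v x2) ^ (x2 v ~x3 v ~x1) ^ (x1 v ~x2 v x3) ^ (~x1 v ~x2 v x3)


Each group enclosed in parentheses joined by ^ is one clause.
Counting the conjuncts: 8 clauses.

8


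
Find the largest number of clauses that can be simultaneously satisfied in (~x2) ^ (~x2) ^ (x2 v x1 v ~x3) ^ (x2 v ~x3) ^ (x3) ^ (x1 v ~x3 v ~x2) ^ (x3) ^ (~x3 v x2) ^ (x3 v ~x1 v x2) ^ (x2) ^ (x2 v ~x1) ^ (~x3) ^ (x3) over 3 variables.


Enumerate all 8 truth assignments.
For each, count how many of the 13 clauses are satisfied.
The formula is not fully satisfiable, so the maximum is below 13.
Maximum simultaneously satisfiable clauses = 10.

10


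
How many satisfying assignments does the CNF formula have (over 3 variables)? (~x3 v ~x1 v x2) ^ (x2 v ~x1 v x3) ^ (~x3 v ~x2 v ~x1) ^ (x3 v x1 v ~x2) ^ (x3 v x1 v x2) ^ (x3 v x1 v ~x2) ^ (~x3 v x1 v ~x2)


Enumerate all 8 truth assignments over 3 variables.
Test each against every clause.
Satisfying assignments found: 2.

2


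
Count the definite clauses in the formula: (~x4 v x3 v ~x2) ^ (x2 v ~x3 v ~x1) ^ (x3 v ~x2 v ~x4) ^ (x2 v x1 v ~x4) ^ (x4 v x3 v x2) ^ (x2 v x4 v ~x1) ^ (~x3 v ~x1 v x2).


A definite clause has exactly one positive literal.
Clause 1: 1 positive -> definite
Clause 2: 1 positive -> definite
Clause 3: 1 positive -> definite
Clause 4: 2 positive -> not definite
Clause 5: 3 positive -> not definite
Clause 6: 2 positive -> not definite
Clause 7: 1 positive -> definite
Definite clause count = 4.

4


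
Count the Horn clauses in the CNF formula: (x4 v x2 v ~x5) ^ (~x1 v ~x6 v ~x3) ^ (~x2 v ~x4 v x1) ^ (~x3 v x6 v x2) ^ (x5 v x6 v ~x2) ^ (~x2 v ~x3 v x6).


A Horn clause has at most one positive literal.
Clause 1: 2 positive lit(s) -> not Horn
Clause 2: 0 positive lit(s) -> Horn
Clause 3: 1 positive lit(s) -> Horn
Clause 4: 2 positive lit(s) -> not Horn
Clause 5: 2 positive lit(s) -> not Horn
Clause 6: 1 positive lit(s) -> Horn
Total Horn clauses = 3.

3


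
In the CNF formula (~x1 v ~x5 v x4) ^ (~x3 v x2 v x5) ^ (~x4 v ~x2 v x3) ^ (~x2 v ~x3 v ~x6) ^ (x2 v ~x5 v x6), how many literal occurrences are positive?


Scan each clause for unnegated literals.
Clause 1: 1 positive; Clause 2: 2 positive; Clause 3: 1 positive; Clause 4: 0 positive; Clause 5: 2 positive.
Total positive literal occurrences = 6.

6


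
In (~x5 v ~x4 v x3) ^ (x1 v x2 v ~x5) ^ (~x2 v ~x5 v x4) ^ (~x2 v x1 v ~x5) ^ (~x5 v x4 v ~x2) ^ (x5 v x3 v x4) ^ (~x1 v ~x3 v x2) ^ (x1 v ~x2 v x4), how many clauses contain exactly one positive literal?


A definite clause has exactly one positive literal.
Clause 1: 1 positive -> definite
Clause 2: 2 positive -> not definite
Clause 3: 1 positive -> definite
Clause 4: 1 positive -> definite
Clause 5: 1 positive -> definite
Clause 6: 3 positive -> not definite
Clause 7: 1 positive -> definite
Clause 8: 2 positive -> not definite
Definite clause count = 5.

5


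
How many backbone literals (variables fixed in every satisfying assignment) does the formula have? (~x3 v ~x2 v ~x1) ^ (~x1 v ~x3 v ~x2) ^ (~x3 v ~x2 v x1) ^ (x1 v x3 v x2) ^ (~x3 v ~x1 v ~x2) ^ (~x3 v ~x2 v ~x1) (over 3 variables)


Find all satisfying assignments: 5 model(s).
Check which variables have the same value in every model.
No variable is fixed across all models.
Backbone size = 0.

0


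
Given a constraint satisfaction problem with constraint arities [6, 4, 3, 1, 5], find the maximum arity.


The arities are: 6, 4, 3, 1, 5.
Scan for the maximum value.
Maximum arity = 6.

6


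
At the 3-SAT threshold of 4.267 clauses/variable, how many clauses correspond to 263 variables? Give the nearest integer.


The 3-SAT phase transition occurs at approximately 4.267 clauses per variable.
m = 4.267 * 263 = 1122.221.
Rounded to nearest integer: 1122.

1122


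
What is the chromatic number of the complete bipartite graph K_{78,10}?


K_{78,10} is bipartite by definition: the two parts are independent sets, with every edge crossing between them.
Color all vertices in one part with color 1 and all vertices in the other part with color 2.
Since the graph has at least one edge, one color does not suffice.
Chromatic number = 2.

2


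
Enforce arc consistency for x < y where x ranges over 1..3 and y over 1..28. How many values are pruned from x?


For the constraint x < y, x needs a supporting value in y's domain.
x can be at most 27 (one less than y's maximum).
Valid x values from domain: 3 out of 3.
Pruned = 3 - 3 = 0.

0


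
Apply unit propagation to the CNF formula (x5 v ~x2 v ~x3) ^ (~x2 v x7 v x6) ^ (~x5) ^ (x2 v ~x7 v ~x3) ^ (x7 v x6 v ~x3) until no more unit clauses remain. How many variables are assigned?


Unit propagation repeatedly assigns the literal in any unit clause, then simplifies.
Assignments in order: x5 = F.
No further unit clauses remain.
Total variables assigned = 1.

1


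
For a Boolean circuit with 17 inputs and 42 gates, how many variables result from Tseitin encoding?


The Tseitin transformation introduces one auxiliary variable per gate.
Total variables = inputs + gates = 17 + 42 = 59.

59


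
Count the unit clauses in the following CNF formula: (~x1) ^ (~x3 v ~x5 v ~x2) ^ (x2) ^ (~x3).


A unit clause contains exactly one literal.
Unit clauses found: (~x1), (x2), (~x3).
Count = 3.

3


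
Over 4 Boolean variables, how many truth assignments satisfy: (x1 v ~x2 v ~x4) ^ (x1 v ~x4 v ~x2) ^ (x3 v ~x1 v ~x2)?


Enumerate all 16 truth assignments over 4 variables.
Test each against every clause.
Satisfying assignments found: 12.

12


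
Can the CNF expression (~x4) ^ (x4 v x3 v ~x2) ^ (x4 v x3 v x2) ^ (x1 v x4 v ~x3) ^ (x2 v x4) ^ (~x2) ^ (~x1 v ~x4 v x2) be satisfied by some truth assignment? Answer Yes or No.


Check all 16 possible truth assignments.
Number of satisfying assignments found: 0.
The formula is unsatisfiable.

No


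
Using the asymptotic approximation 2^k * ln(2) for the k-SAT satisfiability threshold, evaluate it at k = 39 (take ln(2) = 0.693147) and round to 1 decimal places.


Using the asymptotic formula: threshold ~ 2^k * ln(2).
2^39 = 549755813888.
549755813888 * 0.693147 = 381061593129.0.

381061593129.0


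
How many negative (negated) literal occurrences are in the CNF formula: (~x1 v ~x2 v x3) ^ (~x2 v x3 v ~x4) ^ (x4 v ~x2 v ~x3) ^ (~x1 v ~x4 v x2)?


Scan each clause for negated literals.
Clause 1: 2 negative; Clause 2: 2 negative; Clause 3: 2 negative; Clause 4: 2 negative.
Total negative literal occurrences = 8.

8


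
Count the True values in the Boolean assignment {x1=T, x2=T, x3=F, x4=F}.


The weight is the number of variables assigned True.
True variables: x1, x2.
Weight = 2.

2


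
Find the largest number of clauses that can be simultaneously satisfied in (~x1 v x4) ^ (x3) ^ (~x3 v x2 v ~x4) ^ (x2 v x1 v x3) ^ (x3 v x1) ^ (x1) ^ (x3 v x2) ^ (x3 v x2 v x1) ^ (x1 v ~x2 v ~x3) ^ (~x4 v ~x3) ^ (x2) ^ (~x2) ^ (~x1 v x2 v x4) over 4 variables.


Enumerate all 16 truth assignments.
For each, count how many of the 13 clauses are satisfied.
The formula is not fully satisfiable, so the maximum is below 13.
Maximum simultaneously satisfiable clauses = 11.

11


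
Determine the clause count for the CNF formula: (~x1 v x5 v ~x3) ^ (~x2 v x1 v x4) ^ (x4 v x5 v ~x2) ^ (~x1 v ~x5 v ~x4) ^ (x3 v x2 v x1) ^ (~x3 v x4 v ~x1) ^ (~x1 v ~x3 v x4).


Each group enclosed in parentheses joined by ^ is one clause.
Counting the conjuncts: 7 clauses.

7


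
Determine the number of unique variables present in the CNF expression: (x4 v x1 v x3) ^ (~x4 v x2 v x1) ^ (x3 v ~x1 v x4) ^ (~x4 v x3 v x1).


Identify each distinct variable in the formula.
Variables found: x1, x2, x3, x4.
Total distinct variables = 4.

4


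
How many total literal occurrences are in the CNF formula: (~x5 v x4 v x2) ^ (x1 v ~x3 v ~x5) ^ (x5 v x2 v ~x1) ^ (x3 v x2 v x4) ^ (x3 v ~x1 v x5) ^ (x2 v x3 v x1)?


Clause lengths: 3, 3, 3, 3, 3, 3.
Sum = 3 + 3 + 3 + 3 + 3 + 3 = 18.

18


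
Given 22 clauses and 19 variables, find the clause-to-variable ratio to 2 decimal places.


Clause-to-variable ratio = clauses / variables.
22 / 19 = 1.16.

1.16


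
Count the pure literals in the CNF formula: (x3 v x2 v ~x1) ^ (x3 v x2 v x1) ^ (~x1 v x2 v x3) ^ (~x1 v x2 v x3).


A pure literal appears in only one polarity across all clauses.
Pure literals: x2 (positive only), x3 (positive only).
Count = 2.

2


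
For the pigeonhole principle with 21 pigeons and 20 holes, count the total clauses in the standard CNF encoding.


The PHP encoding has two parts:
1) At-least-one-hole clauses: 21 (one per pigeon, each with 20 literals).
2) At-most-one-pigeon-per-hole clauses: 20 holes * C(21,2) = 20 * 210 = 4200.
Total clauses = 21 + 4200 = 4221.

4221


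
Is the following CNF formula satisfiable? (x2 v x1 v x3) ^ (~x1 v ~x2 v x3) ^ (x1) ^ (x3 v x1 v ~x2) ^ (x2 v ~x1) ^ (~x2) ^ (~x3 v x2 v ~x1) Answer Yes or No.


Check all 8 possible truth assignments.
Number of satisfying assignments found: 0.
The formula is unsatisfiable.

No


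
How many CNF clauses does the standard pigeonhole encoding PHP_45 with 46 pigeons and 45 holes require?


The PHP encoding has two parts:
1) At-least-one-hole clauses: 46 (one per pigeon, each with 45 literals).
2) At-most-one-pigeon-per-hole clauses: 45 holes * C(46,2) = 45 * 1035 = 46575.
Total clauses = 46 + 46575 = 46621.

46621


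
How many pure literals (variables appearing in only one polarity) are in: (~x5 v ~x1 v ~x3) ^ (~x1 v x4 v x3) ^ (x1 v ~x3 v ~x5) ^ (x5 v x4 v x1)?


A pure literal appears in only one polarity across all clauses.
Pure literals: x4 (positive only).
Count = 1.

1


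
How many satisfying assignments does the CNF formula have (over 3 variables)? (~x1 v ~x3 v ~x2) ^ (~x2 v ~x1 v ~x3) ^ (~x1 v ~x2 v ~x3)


Enumerate all 8 truth assignments over 3 variables.
Test each against every clause.
Satisfying assignments found: 7.

7


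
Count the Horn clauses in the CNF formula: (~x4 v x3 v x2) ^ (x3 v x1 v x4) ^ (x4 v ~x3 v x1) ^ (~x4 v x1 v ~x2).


A Horn clause has at most one positive literal.
Clause 1: 2 positive lit(s) -> not Horn
Clause 2: 3 positive lit(s) -> not Horn
Clause 3: 2 positive lit(s) -> not Horn
Clause 4: 1 positive lit(s) -> Horn
Total Horn clauses = 1.

1


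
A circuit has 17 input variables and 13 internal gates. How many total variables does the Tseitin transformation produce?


The Tseitin transformation introduces one auxiliary variable per gate.
Total variables = inputs + gates = 17 + 13 = 30.

30


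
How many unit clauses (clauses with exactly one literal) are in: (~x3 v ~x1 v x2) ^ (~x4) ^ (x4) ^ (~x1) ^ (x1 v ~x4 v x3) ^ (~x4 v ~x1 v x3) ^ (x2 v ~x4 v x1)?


A unit clause contains exactly one literal.
Unit clauses found: (~x4), (x4), (~x1).
Count = 3.

3


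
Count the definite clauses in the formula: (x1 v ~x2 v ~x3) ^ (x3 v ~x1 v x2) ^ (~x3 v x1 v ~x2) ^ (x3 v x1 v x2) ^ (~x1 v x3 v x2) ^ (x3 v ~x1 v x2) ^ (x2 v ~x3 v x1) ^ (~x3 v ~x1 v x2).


A definite clause has exactly one positive literal.
Clause 1: 1 positive -> definite
Clause 2: 2 positive -> not definite
Clause 3: 1 positive -> definite
Clause 4: 3 positive -> not definite
Clause 5: 2 positive -> not definite
Clause 6: 2 positive -> not definite
Clause 7: 2 positive -> not definite
Clause 8: 1 positive -> definite
Definite clause count = 3.

3


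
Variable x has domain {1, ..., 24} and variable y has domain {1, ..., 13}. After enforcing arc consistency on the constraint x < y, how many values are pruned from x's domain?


For the constraint x < y, x needs a supporting value in y's domain.
x can be at most 12 (one less than y's maximum).
Valid x values from domain: 12 out of 24.
Pruned = 24 - 12 = 12.

12


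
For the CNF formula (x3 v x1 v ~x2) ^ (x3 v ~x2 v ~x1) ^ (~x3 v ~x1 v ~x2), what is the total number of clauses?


Each group enclosed in parentheses joined by ^ is one clause.
Counting the conjuncts: 3 clauses.

3


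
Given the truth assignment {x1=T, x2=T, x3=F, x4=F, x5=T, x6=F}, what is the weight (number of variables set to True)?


The weight is the number of variables assigned True.
True variables: x1, x2, x5.
Weight = 3.

3


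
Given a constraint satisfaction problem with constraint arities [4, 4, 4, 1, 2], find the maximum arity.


The arities are: 4, 4, 4, 1, 2.
Scan for the maximum value.
Maximum arity = 4.

4


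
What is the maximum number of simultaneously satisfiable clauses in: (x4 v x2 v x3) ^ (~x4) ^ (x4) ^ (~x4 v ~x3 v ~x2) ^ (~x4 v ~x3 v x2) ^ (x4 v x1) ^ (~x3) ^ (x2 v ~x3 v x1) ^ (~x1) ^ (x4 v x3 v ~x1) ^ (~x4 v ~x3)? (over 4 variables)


Enumerate all 16 truth assignments.
For each, count how many of the 11 clauses are satisfied.
The formula is not fully satisfiable, so the maximum is below 11.
Maximum simultaneously satisfiable clauses = 10.

10


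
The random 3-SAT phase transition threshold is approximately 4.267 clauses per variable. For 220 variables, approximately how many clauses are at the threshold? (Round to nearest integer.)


The 3-SAT phase transition occurs at approximately 4.267 clauses per variable.
m = 4.267 * 220 = 938.74.
Rounded to nearest integer: 939.

939


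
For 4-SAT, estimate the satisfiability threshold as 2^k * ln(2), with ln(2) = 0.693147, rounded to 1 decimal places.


Using the asymptotic formula: threshold ~ 2^k * ln(2).
2^4 = 16.
16 * 0.693147 = 11.1.

11.1


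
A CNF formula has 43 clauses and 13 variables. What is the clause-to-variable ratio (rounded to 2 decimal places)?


Clause-to-variable ratio = clauses / variables.
43 / 13 = 3.31.

3.31


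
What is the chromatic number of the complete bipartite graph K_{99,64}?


K_{99,64} is bipartite by definition: the two parts are independent sets, with every edge crossing between them.
Color all vertices in one part with color 1 and all vertices in the other part with color 2.
Since the graph has at least one edge, one color does not suffice.
Chromatic number = 2.

2


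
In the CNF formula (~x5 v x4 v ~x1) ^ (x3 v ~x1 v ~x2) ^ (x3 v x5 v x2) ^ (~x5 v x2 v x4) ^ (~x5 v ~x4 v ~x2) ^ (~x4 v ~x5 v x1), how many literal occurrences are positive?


Scan each clause for unnegated literals.
Clause 1: 1 positive; Clause 2: 1 positive; Clause 3: 3 positive; Clause 4: 2 positive; Clause 5: 0 positive; Clause 6: 1 positive.
Total positive literal occurrences = 8.

8


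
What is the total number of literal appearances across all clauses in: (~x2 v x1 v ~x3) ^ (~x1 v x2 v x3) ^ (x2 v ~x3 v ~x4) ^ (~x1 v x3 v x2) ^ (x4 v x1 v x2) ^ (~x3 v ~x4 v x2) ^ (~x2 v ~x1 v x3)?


Clause lengths: 3, 3, 3, 3, 3, 3, 3.
Sum = 3 + 3 + 3 + 3 + 3 + 3 + 3 = 21.

21


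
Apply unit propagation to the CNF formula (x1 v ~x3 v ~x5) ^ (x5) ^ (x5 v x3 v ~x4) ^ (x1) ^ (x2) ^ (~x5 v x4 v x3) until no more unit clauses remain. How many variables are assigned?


Unit propagation repeatedly assigns the literal in any unit clause, then simplifies.
Assignments in order: x5 = T, x1 = T, x2 = T.
No further unit clauses remain.
Total variables assigned = 3.

3


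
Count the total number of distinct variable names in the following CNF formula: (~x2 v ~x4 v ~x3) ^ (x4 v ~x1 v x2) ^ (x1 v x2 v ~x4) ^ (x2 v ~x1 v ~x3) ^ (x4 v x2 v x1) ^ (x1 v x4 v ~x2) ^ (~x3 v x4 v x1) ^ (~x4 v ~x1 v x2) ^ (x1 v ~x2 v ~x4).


Identify each distinct variable in the formula.
Variables found: x1, x2, x3, x4.
Total distinct variables = 4.

4


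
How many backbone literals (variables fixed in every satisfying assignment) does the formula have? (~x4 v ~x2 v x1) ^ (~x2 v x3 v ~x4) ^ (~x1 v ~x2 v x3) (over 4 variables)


Find all satisfying assignments: 12 model(s).
Check which variables have the same value in every model.
No variable is fixed across all models.
Backbone size = 0.

0


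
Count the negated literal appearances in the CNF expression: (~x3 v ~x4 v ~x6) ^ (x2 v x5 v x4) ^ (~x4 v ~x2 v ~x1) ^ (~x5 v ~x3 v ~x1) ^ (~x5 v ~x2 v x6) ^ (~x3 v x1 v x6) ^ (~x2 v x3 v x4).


Scan each clause for negated literals.
Clause 1: 3 negative; Clause 2: 0 negative; Clause 3: 3 negative; Clause 4: 3 negative; Clause 5: 2 negative; Clause 6: 1 negative; Clause 7: 1 negative.
Total negative literal occurrences = 13.

13


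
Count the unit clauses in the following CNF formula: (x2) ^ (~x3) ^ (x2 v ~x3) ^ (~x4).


A unit clause contains exactly one literal.
Unit clauses found: (x2), (~x3), (~x4).
Count = 3.

3


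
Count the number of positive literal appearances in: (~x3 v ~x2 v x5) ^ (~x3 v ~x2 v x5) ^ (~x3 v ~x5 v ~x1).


Scan each clause for unnegated literals.
Clause 1: 1 positive; Clause 2: 1 positive; Clause 3: 0 positive.
Total positive literal occurrences = 2.

2


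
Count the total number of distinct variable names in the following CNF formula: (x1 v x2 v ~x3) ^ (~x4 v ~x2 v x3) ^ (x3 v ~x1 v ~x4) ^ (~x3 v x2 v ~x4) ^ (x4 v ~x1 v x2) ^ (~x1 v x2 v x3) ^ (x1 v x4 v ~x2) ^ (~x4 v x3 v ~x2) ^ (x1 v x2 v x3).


Identify each distinct variable in the formula.
Variables found: x1, x2, x3, x4.
Total distinct variables = 4.

4


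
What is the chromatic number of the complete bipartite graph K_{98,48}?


K_{98,48} is bipartite by definition: the two parts are independent sets, with every edge crossing between them.
Color all vertices in one part with color 1 and all vertices in the other part with color 2.
Since the graph has at least one edge, one color does not suffice.
Chromatic number = 2.

2


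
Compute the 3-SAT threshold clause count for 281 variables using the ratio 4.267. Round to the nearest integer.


The 3-SAT phase transition occurs at approximately 4.267 clauses per variable.
m = 4.267 * 281 = 1199.027.
Rounded to nearest integer: 1199.

1199


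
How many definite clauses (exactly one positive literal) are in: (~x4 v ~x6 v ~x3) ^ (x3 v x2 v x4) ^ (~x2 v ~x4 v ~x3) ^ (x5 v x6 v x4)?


A definite clause has exactly one positive literal.
Clause 1: 0 positive -> not definite
Clause 2: 3 positive -> not definite
Clause 3: 0 positive -> not definite
Clause 4: 3 positive -> not definite
Definite clause count = 0.

0


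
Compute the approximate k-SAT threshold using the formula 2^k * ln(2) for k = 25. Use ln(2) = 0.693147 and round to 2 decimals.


Using the asymptotic formula: threshold ~ 2^k * ln(2).
2^25 = 33554432.
33554432 * 0.693147 = 23258153.88.

23258153.88


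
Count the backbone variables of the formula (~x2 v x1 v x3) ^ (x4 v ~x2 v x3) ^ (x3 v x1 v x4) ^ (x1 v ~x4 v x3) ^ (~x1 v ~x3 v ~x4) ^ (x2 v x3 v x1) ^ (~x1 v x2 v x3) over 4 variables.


Find all satisfying assignments: 7 model(s).
Check which variables have the same value in every model.
No variable is fixed across all models.
Backbone size = 0.

0


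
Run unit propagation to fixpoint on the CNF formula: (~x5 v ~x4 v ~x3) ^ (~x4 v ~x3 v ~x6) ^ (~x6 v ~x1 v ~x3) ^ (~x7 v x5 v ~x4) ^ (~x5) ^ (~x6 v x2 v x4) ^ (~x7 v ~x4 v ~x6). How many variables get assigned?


Unit propagation repeatedly assigns the literal in any unit clause, then simplifies.
Assignments in order: x5 = F.
No further unit clauses remain.
Total variables assigned = 1.

1


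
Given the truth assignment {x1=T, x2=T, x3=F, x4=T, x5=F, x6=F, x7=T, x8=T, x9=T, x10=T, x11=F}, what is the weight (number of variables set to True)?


The weight is the number of variables assigned True.
True variables: x1, x2, x4, x7, x8, x9, x10.
Weight = 7.

7
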